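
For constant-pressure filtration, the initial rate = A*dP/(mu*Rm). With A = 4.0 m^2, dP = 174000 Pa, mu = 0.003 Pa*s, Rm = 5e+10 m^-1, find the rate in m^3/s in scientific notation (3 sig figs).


rate = A * dP / (mu * Rm)
rate = 4.0 * 174000 / (0.003 * 5e+10)
rate = 696000.0 / 1.500e+08
rate = 4.64e-03 m^3/s


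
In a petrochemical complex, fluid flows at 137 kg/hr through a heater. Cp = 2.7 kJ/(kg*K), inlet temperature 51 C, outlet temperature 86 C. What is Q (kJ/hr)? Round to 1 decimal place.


Q = m_dot * Cp * (T2 - T1)
Q = 137 * 2.7 * (86 - 51)
Q = 137 * 2.7 * 35
Q = 12946.5 kJ/hr


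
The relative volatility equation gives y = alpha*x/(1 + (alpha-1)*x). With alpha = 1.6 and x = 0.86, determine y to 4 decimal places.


y = alpha*x / (1 + (alpha-1)*x)
y = 1.6*0.86 / (1 + (1.6-1)*0.86)
y = 1.376 / (1 + 0.516)
y = 1.376 / 1.516
y = 0.9077


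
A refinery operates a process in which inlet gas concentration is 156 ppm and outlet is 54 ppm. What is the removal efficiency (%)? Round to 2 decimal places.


Efficiency = (G_in - G_out) / G_in * 100%
Efficiency = (156 - 54) / 156 * 100
Efficiency = 102 / 156 * 100
Efficiency = 65.38%


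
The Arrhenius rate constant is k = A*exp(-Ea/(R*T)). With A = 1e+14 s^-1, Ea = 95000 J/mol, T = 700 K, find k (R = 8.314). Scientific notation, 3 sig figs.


k = A * exp(-Ea/(R*T))
k = 1e+14 * exp(-95000 / (8.314 * 700))
k = 1e+14 * exp(-16.323585)
k = 8.14e+06


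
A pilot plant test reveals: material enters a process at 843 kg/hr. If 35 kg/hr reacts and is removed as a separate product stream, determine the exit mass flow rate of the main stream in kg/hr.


Steady-state mass balance on the main outlet: F_out = F_in - F_removed
F_out = 843 - 35
F_out = 808 kg/hr


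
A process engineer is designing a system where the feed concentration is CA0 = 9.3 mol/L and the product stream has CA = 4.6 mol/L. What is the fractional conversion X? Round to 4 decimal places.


X = (CA0 - CA) / CA0
X = (9.3 - 4.6) / 9.3
X = 4.7 / 9.3
X = 0.5054


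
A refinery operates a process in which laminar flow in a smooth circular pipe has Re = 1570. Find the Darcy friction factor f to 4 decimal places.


f = 64 / Re
f = 64 / 1570
f = 0.0408


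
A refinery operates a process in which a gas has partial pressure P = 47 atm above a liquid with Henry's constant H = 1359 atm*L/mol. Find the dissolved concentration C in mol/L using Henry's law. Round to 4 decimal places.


C = P / H
C = 47 / 1359
C = 0.0346 mol/L


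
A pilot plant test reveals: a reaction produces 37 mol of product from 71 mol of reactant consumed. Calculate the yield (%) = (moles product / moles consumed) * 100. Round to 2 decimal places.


Yield = (moles product / moles consumed) * 100%
Yield = (37 / 71) * 100
Yield = 0.5211 * 100
Yield = 52.11%


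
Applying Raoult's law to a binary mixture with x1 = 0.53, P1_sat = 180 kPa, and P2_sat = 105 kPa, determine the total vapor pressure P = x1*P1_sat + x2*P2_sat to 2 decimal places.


P = x1*P1_sat + x2*P2_sat
x2 = 1 - x1 = 1 - 0.53 = 0.47
P = 0.53*180 + 0.47*105
P = 95.4 + 49.35
P = 144.75 kPa


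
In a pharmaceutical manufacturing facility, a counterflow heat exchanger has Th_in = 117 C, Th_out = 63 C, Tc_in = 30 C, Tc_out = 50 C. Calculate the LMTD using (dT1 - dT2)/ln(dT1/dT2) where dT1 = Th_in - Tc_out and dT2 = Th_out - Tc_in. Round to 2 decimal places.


dT1 = Th_in - Tc_out = 117 - 50 = 67
dT2 = Th_out - Tc_in = 63 - 30 = 33
LMTD = (dT1 - dT2) / ln(dT1/dT2)
LMTD = (67 - 33) / ln(67/33)
LMTD = 48.01 K


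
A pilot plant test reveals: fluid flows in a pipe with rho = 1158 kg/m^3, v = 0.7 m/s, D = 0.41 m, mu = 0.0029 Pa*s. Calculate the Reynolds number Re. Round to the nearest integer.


Re = rho * v * D / mu
Re = 1158 * 0.7 * 0.41 / 0.0029
Re = 332.346 / 0.0029
Re = 114602


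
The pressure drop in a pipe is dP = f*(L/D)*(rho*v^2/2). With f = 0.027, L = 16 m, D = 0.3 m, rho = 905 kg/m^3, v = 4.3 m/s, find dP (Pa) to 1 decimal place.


dP = f * (L/D) * (rho*v^2/2)
dP = 0.027 * (16/0.3) * (905*4.3^2/2)
L/D = 53.33333333
rho*v^2/2 = 905*18.49/2 = 8366.725
dP = 0.027 * 53.33333333 * 8366.725
dP = 12048.1 Pa


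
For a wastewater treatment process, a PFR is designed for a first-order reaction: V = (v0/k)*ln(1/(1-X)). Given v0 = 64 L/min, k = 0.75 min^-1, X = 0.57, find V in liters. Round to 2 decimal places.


V = (v0/k) * ln(1/(1-X))
V = (64/0.75) * ln(1/(1-0.57))
V = 85.333333 * ln(2.325581)
V = 85.333333 * 0.84397
V = 72.02 L


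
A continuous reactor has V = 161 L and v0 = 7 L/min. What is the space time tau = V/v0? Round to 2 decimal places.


tau = V / v0
tau = 161 / 7
tau = 23.00 min


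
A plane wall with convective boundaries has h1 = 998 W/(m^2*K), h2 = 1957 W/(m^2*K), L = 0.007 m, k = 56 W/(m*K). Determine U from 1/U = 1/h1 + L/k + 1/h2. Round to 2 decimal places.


1/U = 1/h1 + L/k + 1/h2
1/U = 1/998 + 0.007/56 + 1/1957
1/U = 0.001002004 + 0.000125 + 0.0005109862
1/U = 0.0016379902
U = 610.50 W/(m^2*K)


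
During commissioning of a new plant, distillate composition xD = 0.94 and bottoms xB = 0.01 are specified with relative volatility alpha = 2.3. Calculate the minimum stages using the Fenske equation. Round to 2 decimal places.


N_min = ln((xD*(1-xB))/(xB*(1-xD))) / ln(alpha)
Numerator inside ln: 0.9306 / 0.0006 = 1551.0
ln(1551.0) = 7.346655
ln(alpha) = ln(2.3) = 0.832909
N_min = 7.346655 / 0.832909 = 8.82


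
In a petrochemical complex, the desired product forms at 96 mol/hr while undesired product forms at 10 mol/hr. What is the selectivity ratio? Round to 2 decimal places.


S = desired product rate / undesired product rate
S = 96 / 10
S = 9.60


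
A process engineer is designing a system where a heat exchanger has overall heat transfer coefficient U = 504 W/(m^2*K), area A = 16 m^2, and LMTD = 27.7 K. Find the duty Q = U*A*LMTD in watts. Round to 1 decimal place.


Q = U * A * LMTD
Q = 504 * 16 * 27.7
Q = 223372.8 W


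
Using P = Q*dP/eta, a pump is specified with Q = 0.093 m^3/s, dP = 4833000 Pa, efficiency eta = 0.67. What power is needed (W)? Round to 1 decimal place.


P = Q * dP / eta
P = 0.093 * 4833000 / 0.67
P = 449469.0 / 0.67
P = 670849.3 W


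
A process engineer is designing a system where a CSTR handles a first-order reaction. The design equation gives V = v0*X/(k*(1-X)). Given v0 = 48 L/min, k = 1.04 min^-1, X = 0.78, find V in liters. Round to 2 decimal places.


V = v0 * X / (k * (1 - X))
V = 48 * 0.78 / (1.04 * (1 - 0.78))
V = 37.44 / (1.04 * 0.22)
V = 37.44 / 0.2288
V = 163.64 L


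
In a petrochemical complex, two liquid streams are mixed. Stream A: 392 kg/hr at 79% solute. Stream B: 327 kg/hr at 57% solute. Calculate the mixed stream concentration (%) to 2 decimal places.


Mass balance on solute: F1*x1 + F2*x2 = F3*x3
F3 = F1 + F2 = 392 + 327 = 719 kg/hr
x3 = (F1*x1 + F2*x2)/F3
x3 = (392*0.79 + 327*0.57) / 719
x3 = 68.99%


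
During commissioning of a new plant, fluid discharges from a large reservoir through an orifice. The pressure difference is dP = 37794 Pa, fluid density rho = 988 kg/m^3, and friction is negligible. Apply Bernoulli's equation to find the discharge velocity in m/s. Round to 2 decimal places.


v = sqrt(2*dP/rho)
v = sqrt(2*37794/988)
v = sqrt(76.506073)
v = 8.75 m/s


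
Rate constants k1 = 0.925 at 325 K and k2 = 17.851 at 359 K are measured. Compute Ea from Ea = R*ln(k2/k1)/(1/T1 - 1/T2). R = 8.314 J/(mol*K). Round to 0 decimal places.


Ea = R * ln(k2/k1) / (1/T1 - 1/T2)
ln(k2/k1) = ln(17.851/0.925) = 2.9600211
1/T1 - 1/T2 = 1/325 - 1/359 = 0.000291407757
Ea = 8.314 * 2.9600211 / 0.000291407757
Ea = 84451 J/mol


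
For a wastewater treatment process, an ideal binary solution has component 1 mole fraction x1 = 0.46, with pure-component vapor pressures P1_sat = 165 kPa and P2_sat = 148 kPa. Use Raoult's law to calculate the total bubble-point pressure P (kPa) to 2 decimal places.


P = x1*P1_sat + x2*P2_sat
x2 = 1 - x1 = 1 - 0.46 = 0.54
P = 0.46*165 + 0.54*148
P = 75.9 + 79.92
P = 155.82 kPa


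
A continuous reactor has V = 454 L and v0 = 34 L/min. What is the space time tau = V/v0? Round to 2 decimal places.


tau = V / v0
tau = 454 / 34
tau = 13.35 min


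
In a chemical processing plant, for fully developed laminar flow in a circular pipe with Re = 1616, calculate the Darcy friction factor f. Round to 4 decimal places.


f = 64 / Re
f = 64 / 1616
f = 0.0396


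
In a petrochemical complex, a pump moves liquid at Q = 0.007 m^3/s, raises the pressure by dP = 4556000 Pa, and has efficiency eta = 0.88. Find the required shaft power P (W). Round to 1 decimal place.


P = Q * dP / eta
P = 0.007 * 4556000 / 0.88
P = 31892.0 / 0.88
P = 36240.9 W


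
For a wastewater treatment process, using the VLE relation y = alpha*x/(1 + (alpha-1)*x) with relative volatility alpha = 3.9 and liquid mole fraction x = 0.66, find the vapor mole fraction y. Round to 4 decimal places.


y = alpha*x / (1 + (alpha-1)*x)
y = 3.9*0.66 / (1 + (3.9-1)*0.66)
y = 2.574 / (1 + 1.914)
y = 2.574 / 2.914
y = 0.8833


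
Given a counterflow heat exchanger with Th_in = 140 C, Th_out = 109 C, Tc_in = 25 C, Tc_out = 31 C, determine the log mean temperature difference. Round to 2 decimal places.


dT1 = Th_in - Tc_out = 140 - 31 = 109
dT2 = Th_out - Tc_in = 109 - 25 = 84
LMTD = (dT1 - dT2) / ln(dT1/dT2)
LMTD = (109 - 84) / ln(109/84)
LMTD = 95.96 K


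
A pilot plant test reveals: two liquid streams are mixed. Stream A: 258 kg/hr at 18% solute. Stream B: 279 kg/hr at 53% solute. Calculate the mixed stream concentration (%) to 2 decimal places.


Mass balance on solute: F1*x1 + F2*x2 = F3*x3
F3 = F1 + F2 = 258 + 279 = 537 kg/hr
x3 = (F1*x1 + F2*x2)/F3
x3 = (258*0.18 + 279*0.53) / 537
x3 = 36.18%


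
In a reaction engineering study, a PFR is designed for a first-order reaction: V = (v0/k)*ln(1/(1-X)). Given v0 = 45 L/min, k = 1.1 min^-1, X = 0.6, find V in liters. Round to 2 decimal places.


V = (v0/k) * ln(1/(1-X))
V = (45/1.1) * ln(1/(1-0.6))
V = 40.909091 * ln(2.5)
V = 40.909091 * 0.916291
V = 37.48 L


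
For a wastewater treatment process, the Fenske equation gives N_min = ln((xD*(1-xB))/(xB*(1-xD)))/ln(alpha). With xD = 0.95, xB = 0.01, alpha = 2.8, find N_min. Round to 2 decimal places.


N_min = ln((xD*(1-xB))/(xB*(1-xD))) / ln(alpha)
Numerator inside ln: 0.9405 / 0.0005 = 1881.0
ln(1881.0) = 7.539559
ln(alpha) = ln(2.8) = 1.029619
N_min = 7.539559 / 1.029619 = 7.32


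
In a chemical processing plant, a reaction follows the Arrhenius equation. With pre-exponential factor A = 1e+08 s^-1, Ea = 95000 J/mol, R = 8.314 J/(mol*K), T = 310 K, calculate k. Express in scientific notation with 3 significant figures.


k = A * exp(-Ea/(R*T))
k = 1e+08 * exp(-95000 / (8.314 * 310))
k = 1e+08 * exp(-36.859708)
k = 9.82e-09


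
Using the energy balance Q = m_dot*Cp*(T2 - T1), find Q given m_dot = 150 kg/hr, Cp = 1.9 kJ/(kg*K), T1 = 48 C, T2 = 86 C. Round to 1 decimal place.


Q = m_dot * Cp * (T2 - T1)
Q = 150 * 1.9 * (86 - 48)
Q = 150 * 1.9 * 38
Q = 10830.0 kJ/hr


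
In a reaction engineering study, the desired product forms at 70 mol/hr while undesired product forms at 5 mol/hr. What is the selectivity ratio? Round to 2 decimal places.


S = desired product rate / undesired product rate
S = 70 / 5
S = 14.00


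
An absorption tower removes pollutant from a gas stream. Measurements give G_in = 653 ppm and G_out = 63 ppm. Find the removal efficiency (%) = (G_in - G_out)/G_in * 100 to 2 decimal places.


Efficiency = (G_in - G_out) / G_in * 100%
Efficiency = (653 - 63) / 653 * 100
Efficiency = 590 / 653 * 100
Efficiency = 90.35%


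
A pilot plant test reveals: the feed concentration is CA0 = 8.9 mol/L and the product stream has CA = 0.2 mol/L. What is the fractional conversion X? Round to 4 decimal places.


X = (CA0 - CA) / CA0
X = (8.9 - 0.2) / 8.9
X = 8.7 / 8.9
X = 0.9775


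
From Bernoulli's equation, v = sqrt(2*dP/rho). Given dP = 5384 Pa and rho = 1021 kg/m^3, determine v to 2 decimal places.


v = sqrt(2*dP/rho)
v = sqrt(2*5384/1021)
v = sqrt(10.546523)
v = 3.25 m/s


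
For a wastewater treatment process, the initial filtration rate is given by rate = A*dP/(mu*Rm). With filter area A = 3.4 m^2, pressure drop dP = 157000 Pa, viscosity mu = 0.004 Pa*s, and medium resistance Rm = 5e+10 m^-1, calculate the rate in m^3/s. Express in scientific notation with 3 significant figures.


rate = A * dP / (mu * Rm)
rate = 3.4 * 157000 / (0.004 * 5e+10)
rate = 533800.0 / 2.000e+08
rate = 2.67e-03 m^3/s


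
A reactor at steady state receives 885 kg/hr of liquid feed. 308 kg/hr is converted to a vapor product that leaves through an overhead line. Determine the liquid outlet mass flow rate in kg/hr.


Steady-state mass balance on the main outlet: F_out = F_in - F_removed
F_out = 885 - 308
F_out = 577 kg/hr


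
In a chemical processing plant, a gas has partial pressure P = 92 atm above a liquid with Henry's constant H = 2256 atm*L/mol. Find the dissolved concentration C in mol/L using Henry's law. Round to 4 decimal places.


C = P / H
C = 92 / 2256
C = 0.0408 mol/L


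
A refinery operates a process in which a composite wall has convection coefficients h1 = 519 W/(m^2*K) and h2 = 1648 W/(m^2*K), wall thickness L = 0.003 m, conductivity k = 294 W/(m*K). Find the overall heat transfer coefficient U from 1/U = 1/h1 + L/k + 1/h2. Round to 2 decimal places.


1/U = 1/h1 + L/k + 1/h2
1/U = 1/519 + 0.003/294 + 1/1648
1/U = 0.0019267823 + 1.02041e-05 + 0.0006067961
1/U = 0.0025437825
U = 393.12 W/(m^2*K)


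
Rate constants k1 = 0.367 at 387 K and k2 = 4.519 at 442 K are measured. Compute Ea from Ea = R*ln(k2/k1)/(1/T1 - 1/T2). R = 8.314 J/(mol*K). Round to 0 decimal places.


Ea = R * ln(k2/k1) / (1/T1 - 1/T2)
ln(k2/k1) = ln(4.519/0.367) = 2.5106842
1/T1 - 1/T2 = 1/387 - 1/442 = 0.000321535889
Ea = 8.314 * 2.5106842 / 0.000321535889
Ea = 64919 J/mol


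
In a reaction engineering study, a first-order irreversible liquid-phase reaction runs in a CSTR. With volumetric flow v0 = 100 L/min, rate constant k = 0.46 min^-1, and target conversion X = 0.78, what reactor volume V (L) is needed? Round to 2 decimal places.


V = v0 * X / (k * (1 - X))
V = 100 * 0.78 / (0.46 * (1 - 0.78))
V = 78.0 / (0.46 * 0.22)
V = 78.0 / 0.1012
V = 770.75 L


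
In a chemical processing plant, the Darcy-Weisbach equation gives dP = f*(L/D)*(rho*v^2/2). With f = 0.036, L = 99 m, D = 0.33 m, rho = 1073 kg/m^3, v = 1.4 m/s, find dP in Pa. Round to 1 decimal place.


dP = f * (L/D) * (rho*v^2/2)
dP = 0.036 * (99/0.33) * (1073*1.4^2/2)
L/D = 300.0
rho*v^2/2 = 1073*1.96/2 = 1051.54
dP = 0.036 * 300.0 * 1051.54
dP = 11356.6 Pa


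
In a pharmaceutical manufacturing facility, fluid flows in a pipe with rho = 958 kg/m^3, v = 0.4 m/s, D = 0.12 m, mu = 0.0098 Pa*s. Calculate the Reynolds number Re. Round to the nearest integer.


Re = rho * v * D / mu
Re = 958 * 0.4 * 0.12 / 0.0098
Re = 45.984 / 0.0098
Re = 4692


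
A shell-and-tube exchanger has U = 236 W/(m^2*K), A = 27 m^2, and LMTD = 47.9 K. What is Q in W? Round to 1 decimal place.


Q = U * A * LMTD
Q = 236 * 27 * 47.9
Q = 305218.8 W


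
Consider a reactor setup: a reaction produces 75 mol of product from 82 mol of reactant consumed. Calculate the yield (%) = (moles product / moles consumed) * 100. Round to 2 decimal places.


Yield = (moles product / moles consumed) * 100%
Yield = (75 / 82) * 100
Yield = 0.9146 * 100
Yield = 91.46%


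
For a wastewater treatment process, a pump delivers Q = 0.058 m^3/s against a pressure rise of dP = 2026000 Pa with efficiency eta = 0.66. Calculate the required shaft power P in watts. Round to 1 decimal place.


P = Q * dP / eta
P = 0.058 * 2026000 / 0.66
P = 117508.0 / 0.66
P = 178042.4 W


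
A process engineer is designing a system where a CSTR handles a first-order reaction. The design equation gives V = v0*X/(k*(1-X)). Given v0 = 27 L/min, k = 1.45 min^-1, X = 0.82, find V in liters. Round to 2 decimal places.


V = v0 * X / (k * (1 - X))
V = 27 * 0.82 / (1.45 * (1 - 0.82))
V = 22.14 / (1.45 * 0.18)
V = 22.14 / 0.261
V = 84.83 L


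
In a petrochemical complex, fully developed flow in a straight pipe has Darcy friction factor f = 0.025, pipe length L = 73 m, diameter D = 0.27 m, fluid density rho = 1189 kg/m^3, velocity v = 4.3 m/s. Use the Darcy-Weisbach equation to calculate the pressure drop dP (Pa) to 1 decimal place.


dP = f * (L/D) * (rho*v^2/2)
dP = 0.025 * (73/0.27) * (1189*4.3^2/2)
L/D = 270.37037037
rho*v^2/2 = 1189*18.49/2 = 10992.305
dP = 0.025 * 270.37037037 * 10992.305
dP = 74299.8 Pa


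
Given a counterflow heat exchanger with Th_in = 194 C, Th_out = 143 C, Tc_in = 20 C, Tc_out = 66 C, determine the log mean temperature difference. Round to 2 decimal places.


dT1 = Th_in - Tc_out = 194 - 66 = 128
dT2 = Th_out - Tc_in = 143 - 20 = 123
LMTD = (dT1 - dT2) / ln(dT1/dT2)
LMTD = (128 - 123) / ln(128/123)
LMTD = 125.48 K


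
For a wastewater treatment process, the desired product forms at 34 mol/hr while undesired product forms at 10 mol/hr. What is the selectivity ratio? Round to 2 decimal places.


S = desired product rate / undesired product rate
S = 34 / 10
S = 3.40


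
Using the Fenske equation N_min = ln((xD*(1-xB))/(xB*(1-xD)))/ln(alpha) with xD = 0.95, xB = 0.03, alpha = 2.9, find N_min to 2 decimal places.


N_min = ln((xD*(1-xB))/(xB*(1-xD))) / ln(alpha)
Numerator inside ln: 0.9215 / 0.0015 = 614.333333
ln(614.333333) = 6.420538
ln(alpha) = ln(2.9) = 1.064711
N_min = 6.420538 / 1.064711 = 6.03


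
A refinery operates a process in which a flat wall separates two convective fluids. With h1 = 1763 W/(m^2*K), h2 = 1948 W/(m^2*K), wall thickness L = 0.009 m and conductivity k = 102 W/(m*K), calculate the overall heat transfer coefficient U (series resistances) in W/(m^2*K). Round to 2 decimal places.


1/U = 1/h1 + L/k + 1/h2
1/U = 1/1763 + 0.009/102 + 1/1948
1/U = 0.000567215 + 8.82353e-05 + 0.000513347
1/U = 0.0011687973
U = 855.58 W/(m^2*K)


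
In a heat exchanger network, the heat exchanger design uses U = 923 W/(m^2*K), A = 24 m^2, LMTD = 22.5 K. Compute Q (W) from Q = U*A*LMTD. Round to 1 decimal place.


Q = U * A * LMTD
Q = 923 * 24 * 22.5
Q = 498420.0 W


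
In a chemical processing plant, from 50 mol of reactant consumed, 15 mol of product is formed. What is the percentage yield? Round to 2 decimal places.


Yield = (moles product / moles consumed) * 100%
Yield = (15 / 50) * 100
Yield = 0.3 * 100
Yield = 30.00%


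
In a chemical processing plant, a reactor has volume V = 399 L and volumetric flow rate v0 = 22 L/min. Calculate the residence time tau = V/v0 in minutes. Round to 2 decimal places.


tau = V / v0
tau = 399 / 22
tau = 18.14 min


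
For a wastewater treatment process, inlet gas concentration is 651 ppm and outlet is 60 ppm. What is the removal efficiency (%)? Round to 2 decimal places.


Efficiency = (G_in - G_out) / G_in * 100%
Efficiency = (651 - 60) / 651 * 100
Efficiency = 591 / 651 * 100
Efficiency = 90.78%


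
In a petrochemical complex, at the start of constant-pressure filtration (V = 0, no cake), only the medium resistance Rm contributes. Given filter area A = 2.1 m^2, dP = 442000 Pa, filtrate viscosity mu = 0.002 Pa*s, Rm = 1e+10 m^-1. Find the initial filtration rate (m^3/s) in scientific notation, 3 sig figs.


rate = A * dP / (mu * Rm)
rate = 2.1 * 442000 / (0.002 * 1e+10)
rate = 928200.0 / 2.000e+07
rate = 4.64e-02 m^3/s


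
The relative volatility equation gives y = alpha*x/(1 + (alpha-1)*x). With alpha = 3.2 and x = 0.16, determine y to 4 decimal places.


y = alpha*x / (1 + (alpha-1)*x)
y = 3.2*0.16 / (1 + (3.2-1)*0.16)
y = 0.512 / (1 + 0.352)
y = 0.512 / 1.352
y = 0.3787


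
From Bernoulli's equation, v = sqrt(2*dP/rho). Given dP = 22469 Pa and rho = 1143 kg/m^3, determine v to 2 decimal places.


v = sqrt(2*dP/rho)
v = sqrt(2*22469/1143)
v = sqrt(39.315836)
v = 6.27 m/s


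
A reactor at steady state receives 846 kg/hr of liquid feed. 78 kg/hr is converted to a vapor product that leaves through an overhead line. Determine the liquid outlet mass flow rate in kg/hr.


Steady-state mass balance on the main outlet: F_out = F_in - F_removed
F_out = 846 - 78
F_out = 768 kg/hr


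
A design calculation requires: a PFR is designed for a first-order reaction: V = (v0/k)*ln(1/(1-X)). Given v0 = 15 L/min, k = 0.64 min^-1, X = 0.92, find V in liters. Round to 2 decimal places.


V = (v0/k) * ln(1/(1-X))
V = (15/0.64) * ln(1/(1-0.92))
V = 23.4375 * ln(12.5)
V = 23.4375 * 2.525729
V = 59.20 L


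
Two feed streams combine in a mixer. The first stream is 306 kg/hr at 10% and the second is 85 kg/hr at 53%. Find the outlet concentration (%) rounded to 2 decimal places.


Mass balance on solute: F1*x1 + F2*x2 = F3*x3
F3 = F1 + F2 = 306 + 85 = 391 kg/hr
x3 = (F1*x1 + F2*x2)/F3
x3 = (306*0.1 + 85*0.53) / 391
x3 = 19.35%


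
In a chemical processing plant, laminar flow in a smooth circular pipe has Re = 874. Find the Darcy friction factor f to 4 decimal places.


f = 64 / Re
f = 64 / 874
f = 0.0732


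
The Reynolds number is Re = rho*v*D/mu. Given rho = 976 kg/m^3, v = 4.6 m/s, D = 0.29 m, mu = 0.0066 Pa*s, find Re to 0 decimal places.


Re = rho * v * D / mu
Re = 976 * 4.6 * 0.29 / 0.0066
Re = 1301.984 / 0.0066
Re = 197270


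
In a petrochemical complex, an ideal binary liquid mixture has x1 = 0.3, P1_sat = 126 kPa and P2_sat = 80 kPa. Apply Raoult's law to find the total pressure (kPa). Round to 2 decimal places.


P = x1*P1_sat + x2*P2_sat
x2 = 1 - x1 = 1 - 0.3 = 0.7
P = 0.3*126 + 0.7*80
P = 37.8 + 56.0
P = 93.80 kPa


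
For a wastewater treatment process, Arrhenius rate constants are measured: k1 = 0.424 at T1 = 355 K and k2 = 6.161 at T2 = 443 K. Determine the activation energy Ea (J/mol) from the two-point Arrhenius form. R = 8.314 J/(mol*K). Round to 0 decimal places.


Ea = R * ln(k2/k1) / (1/T1 - 1/T2)
ln(k2/k1) = ln(6.161/0.424) = 2.6762609
1/T1 - 1/T2 = 1/355 - 1/443 = 0.000559565065
Ea = 8.314 * 2.6762609 / 0.000559565065
Ea = 39764 J/mol


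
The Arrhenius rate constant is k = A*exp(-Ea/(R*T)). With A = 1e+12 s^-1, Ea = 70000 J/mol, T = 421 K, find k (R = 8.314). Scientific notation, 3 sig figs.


k = A * exp(-Ea/(R*T))
k = 1e+12 * exp(-70000 / (8.314 * 421))
k = 1e+12 * exp(-19.998891)
k = 2.06e+03


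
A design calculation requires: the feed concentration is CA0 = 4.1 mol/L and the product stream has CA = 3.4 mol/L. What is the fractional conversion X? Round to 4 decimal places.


X = (CA0 - CA) / CA0
X = (4.1 - 3.4) / 4.1
X = 0.7 / 4.1
X = 0.1707


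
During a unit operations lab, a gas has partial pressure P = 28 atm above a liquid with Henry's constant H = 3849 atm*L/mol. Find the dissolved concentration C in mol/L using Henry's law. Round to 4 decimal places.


C = P / H
C = 28 / 3849
C = 0.0073 mol/L


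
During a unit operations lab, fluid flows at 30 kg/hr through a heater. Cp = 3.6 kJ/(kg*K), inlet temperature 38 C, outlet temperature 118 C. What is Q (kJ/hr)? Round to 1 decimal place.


Q = m_dot * Cp * (T2 - T1)
Q = 30 * 3.6 * (118 - 38)
Q = 30 * 3.6 * 80
Q = 8640.0 kJ/hr


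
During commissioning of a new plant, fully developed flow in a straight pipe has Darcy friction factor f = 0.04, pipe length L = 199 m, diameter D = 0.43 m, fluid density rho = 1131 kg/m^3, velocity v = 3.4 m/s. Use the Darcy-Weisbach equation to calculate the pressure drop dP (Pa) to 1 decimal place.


dP = f * (L/D) * (rho*v^2/2)
dP = 0.04 * (199/0.43) * (1131*3.4^2/2)
L/D = 462.79069767
rho*v^2/2 = 1131*11.56/2 = 6537.18
dP = 0.04 * 462.79069767 * 6537.18
dP = 121013.8 Pa


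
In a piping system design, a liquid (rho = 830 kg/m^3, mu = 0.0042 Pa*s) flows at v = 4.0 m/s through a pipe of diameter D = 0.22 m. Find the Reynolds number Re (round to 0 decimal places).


Re = rho * v * D / mu
Re = 830 * 4.0 * 0.22 / 0.0042
Re = 730.4 / 0.0042
Re = 173905


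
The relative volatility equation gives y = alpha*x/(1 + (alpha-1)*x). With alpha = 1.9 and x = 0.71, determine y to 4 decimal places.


y = alpha*x / (1 + (alpha-1)*x)
y = 1.9*0.71 / (1 + (1.9-1)*0.71)
y = 1.349 / (1 + 0.639)
y = 1.349 / 1.639
y = 0.8231


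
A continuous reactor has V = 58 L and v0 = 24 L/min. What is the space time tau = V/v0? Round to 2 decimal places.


tau = V / v0
tau = 58 / 24
tau = 2.42 min


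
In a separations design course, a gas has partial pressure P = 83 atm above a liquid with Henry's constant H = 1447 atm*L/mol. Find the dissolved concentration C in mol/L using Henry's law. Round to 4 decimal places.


C = P / H
C = 83 / 1447
C = 0.0574 mol/L


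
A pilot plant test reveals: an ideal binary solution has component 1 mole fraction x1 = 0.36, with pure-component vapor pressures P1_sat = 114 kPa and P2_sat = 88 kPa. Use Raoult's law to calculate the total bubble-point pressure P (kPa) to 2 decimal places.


P = x1*P1_sat + x2*P2_sat
x2 = 1 - x1 = 1 - 0.36 = 0.64
P = 0.36*114 + 0.64*88
P = 41.04 + 56.32
P = 97.36 kPa


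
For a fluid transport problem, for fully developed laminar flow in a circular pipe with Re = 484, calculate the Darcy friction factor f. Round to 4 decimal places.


f = 64 / Re
f = 64 / 484
f = 0.1322


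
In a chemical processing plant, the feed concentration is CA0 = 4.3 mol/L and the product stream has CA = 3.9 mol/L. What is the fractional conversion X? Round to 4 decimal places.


X = (CA0 - CA) / CA0
X = (4.3 - 3.9) / 4.3
X = 0.4 / 4.3
X = 0.0930


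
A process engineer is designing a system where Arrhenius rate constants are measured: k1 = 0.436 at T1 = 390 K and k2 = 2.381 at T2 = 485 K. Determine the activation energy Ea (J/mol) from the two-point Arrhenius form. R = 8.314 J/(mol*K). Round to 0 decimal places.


Ea = R * ln(k2/k1) / (1/T1 - 1/T2)
ln(k2/k1) = ln(2.381/0.436) = 1.6976336
1/T1 - 1/T2 = 1/390 - 1/485 = 0.000502246894
Ea = 8.314 * 1.6976336 / 0.000502246894
Ea = 28102 J/mol


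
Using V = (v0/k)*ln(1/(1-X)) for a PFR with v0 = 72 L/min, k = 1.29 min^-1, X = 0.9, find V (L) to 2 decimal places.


V = (v0/k) * ln(1/(1-X))
V = (72/1.29) * ln(1/(1-0.9))
V = 55.813953 * ln(10.0)
V = 55.813953 * 2.302585
V = 128.52 L


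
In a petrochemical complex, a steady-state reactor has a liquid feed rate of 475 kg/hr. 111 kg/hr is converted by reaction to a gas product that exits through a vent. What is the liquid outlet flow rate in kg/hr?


Steady-state mass balance on the main outlet: F_out = F_in - F_removed
F_out = 475 - 111
F_out = 364 kg/hr


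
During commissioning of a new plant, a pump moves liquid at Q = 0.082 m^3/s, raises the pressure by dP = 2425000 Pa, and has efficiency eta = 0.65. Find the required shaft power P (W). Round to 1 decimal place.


P = Q * dP / eta
P = 0.082 * 2425000 / 0.65
P = 198850.0 / 0.65
P = 305923.1 W


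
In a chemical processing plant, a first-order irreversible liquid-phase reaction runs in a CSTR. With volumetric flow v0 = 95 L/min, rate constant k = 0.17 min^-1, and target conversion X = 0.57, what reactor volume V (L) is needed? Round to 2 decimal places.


V = v0 * X / (k * (1 - X))
V = 95 * 0.57 / (0.17 * (1 - 0.57))
V = 54.15 / (0.17 * 0.43)
V = 54.15 / 0.0731
V = 740.77 L


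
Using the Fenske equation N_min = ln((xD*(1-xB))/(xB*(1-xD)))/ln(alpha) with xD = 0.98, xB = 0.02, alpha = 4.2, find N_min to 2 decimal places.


N_min = ln((xD*(1-xB))/(xB*(1-xD))) / ln(alpha)
Numerator inside ln: 0.9604 / 0.0004 = 2401.0
ln(2401.0) = 7.783641
ln(alpha) = ln(4.2) = 1.435085
N_min = 7.783641 / 1.435085 = 5.42


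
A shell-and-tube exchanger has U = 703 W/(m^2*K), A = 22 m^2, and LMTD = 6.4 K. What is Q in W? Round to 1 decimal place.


Q = U * A * LMTD
Q = 703 * 22 * 6.4
Q = 98982.4 W


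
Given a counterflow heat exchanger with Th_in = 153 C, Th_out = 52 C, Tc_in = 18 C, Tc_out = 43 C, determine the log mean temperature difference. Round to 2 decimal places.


dT1 = Th_in - Tc_out = 153 - 43 = 110
dT2 = Th_out - Tc_in = 52 - 18 = 34
LMTD = (dT1 - dT2) / ln(dT1/dT2)
LMTD = (110 - 34) / ln(110/34)
LMTD = 64.73 K


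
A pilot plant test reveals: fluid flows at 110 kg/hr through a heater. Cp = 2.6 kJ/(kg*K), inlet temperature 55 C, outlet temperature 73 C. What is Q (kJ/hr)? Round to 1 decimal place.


Q = m_dot * Cp * (T2 - T1)
Q = 110 * 2.6 * (73 - 55)
Q = 110 * 2.6 * 18
Q = 5148.0 kJ/hr


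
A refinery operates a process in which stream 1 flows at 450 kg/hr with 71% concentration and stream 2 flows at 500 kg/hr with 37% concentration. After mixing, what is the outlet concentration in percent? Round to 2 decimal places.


Mass balance on solute: F1*x1 + F2*x2 = F3*x3
F3 = F1 + F2 = 450 + 500 = 950 kg/hr
x3 = (F1*x1 + F2*x2)/F3
x3 = (450*0.71 + 500*0.37) / 950
x3 = 53.11%


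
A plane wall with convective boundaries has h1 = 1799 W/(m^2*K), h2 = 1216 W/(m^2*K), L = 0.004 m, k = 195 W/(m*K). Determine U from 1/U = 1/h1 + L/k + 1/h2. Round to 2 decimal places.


1/U = 1/h1 + L/k + 1/h2
1/U = 1/1799 + 0.004/195 + 1/1216
1/U = 0.0005558644 + 2.05128e-05 + 0.0008223684
1/U = 0.0013987456
U = 714.93 W/(m^2*K)


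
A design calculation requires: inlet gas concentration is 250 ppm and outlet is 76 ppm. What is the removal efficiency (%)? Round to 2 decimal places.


Efficiency = (G_in - G_out) / G_in * 100%
Efficiency = (250 - 76) / 250 * 100
Efficiency = 174 / 250 * 100
Efficiency = 69.60%


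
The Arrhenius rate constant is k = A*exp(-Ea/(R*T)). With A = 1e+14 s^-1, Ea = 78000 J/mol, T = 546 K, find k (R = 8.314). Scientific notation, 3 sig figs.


k = A * exp(-Ea/(R*T))
k = 1e+14 * exp(-78000 / (8.314 * 546))
k = 1e+14 * exp(-17.182721)
k = 3.45e+06


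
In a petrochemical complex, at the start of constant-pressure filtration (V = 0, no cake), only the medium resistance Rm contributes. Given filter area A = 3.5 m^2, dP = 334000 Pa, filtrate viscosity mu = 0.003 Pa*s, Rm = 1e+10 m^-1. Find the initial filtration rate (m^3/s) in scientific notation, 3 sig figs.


rate = A * dP / (mu * Rm)
rate = 3.5 * 334000 / (0.003 * 1e+10)
rate = 1169000.0 / 3.000e+07
rate = 3.90e-02 m^3/s


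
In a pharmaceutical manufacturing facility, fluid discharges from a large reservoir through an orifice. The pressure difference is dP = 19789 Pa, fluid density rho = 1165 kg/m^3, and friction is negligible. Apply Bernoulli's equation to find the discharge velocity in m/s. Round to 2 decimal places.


v = sqrt(2*dP/rho)
v = sqrt(2*19789/1165)
v = sqrt(33.972532)
v = 5.83 m/s


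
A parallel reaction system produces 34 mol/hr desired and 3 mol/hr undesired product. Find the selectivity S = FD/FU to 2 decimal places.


S = desired product rate / undesired product rate
S = 34 / 3
S = 11.33


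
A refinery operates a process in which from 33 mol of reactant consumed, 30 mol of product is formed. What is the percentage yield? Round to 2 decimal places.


Yield = (moles product / moles consumed) * 100%
Yield = (30 / 33) * 100
Yield = 0.9091 * 100
Yield = 90.91%


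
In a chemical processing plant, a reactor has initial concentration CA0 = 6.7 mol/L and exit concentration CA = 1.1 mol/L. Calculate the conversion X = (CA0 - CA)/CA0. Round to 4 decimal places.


X = (CA0 - CA) / CA0
X = (6.7 - 1.1) / 6.7
X = 5.6 / 6.7
X = 0.8358


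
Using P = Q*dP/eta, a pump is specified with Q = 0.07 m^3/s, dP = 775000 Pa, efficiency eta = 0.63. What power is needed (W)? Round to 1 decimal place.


P = Q * dP / eta
P = 0.07 * 775000 / 0.63
P = 54250.0 / 0.63
P = 86111.1 W


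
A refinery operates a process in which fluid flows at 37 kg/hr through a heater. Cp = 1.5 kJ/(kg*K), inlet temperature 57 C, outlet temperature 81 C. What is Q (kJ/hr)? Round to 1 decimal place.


Q = m_dot * Cp * (T2 - T1)
Q = 37 * 1.5 * (81 - 57)
Q = 37 * 1.5 * 24
Q = 1332.0 kJ/hr


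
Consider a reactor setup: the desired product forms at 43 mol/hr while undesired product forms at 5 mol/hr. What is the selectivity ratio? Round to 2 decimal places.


S = desired product rate / undesired product rate
S = 43 / 5
S = 8.60


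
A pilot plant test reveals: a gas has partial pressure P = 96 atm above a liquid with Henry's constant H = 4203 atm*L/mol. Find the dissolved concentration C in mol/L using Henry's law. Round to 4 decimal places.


C = P / H
C = 96 / 4203
C = 0.0228 mol/L


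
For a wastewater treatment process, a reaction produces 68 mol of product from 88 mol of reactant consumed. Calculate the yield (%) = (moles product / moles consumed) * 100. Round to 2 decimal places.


Yield = (moles product / moles consumed) * 100%
Yield = (68 / 88) * 100
Yield = 0.7727 * 100
Yield = 77.27%


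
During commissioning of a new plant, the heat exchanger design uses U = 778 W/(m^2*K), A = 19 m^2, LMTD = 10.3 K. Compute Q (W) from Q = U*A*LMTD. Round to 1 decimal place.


Q = U * A * LMTD
Q = 778 * 19 * 10.3
Q = 152254.6 W


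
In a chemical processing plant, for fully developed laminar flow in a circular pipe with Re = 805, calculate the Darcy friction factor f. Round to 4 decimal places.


f = 64 / Re
f = 64 / 805
f = 0.0795


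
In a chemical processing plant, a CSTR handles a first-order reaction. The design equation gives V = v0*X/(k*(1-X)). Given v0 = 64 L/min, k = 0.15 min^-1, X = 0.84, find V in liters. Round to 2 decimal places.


V = v0 * X / (k * (1 - X))
V = 64 * 0.84 / (0.15 * (1 - 0.84))
V = 53.76 / (0.15 * 0.16)
V = 53.76 / 0.024
V = 2240.00 L


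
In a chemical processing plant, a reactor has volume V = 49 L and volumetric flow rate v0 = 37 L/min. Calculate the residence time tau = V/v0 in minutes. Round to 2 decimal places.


tau = V / v0
tau = 49 / 37
tau = 1.32 min


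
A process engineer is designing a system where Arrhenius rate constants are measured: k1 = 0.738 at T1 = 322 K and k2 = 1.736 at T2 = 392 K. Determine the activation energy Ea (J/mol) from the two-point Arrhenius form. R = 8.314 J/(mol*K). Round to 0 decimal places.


Ea = R * ln(k2/k1) / (1/T1 - 1/T2)
ln(k2/k1) = ln(1.736/0.738) = 0.8553951
1/T1 - 1/T2 = 1/322 - 1/392 = 0.000554569654
Ea = 8.314 * 0.8553951 / 0.000554569654
Ea = 12824 J/mol


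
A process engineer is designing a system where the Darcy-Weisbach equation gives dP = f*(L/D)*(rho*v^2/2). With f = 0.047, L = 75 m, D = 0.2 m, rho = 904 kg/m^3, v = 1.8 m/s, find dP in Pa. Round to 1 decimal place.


dP = f * (L/D) * (rho*v^2/2)
dP = 0.047 * (75/0.2) * (904*1.8^2/2)
L/D = 375.0
rho*v^2/2 = 904*3.24/2 = 1464.48
dP = 0.047 * 375.0 * 1464.48
dP = 25811.5 Pa


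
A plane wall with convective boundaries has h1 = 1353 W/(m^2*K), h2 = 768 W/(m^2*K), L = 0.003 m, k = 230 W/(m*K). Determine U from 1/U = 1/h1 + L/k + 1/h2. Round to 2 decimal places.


1/U = 1/h1 + L/k + 1/h2
1/U = 1/1353 + 0.003/230 + 1/768
1/U = 0.0007390983 + 1.30435e-05 + 0.0013020833
1/U = 0.0020542251
U = 486.80 W/(m^2*K)


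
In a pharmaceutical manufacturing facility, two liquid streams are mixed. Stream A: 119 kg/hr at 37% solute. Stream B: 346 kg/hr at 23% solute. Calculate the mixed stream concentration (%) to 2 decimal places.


Mass balance on solute: F1*x1 + F2*x2 = F3*x3
F3 = F1 + F2 = 119 + 346 = 465 kg/hr
x3 = (F1*x1 + F2*x2)/F3
x3 = (119*0.37 + 346*0.23) / 465
x3 = 26.58%


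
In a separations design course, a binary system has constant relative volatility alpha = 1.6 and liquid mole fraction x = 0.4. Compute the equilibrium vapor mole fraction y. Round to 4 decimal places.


y = alpha*x / (1 + (alpha-1)*x)
y = 1.6*0.4 / (1 + (1.6-1)*0.4)
y = 0.64 / (1 + 0.24)
y = 0.64 / 1.24
y = 0.5161


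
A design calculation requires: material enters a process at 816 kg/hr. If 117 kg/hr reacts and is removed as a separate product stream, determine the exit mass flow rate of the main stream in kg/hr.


Steady-state mass balance on the main outlet: F_out = F_in - F_removed
F_out = 816 - 117
F_out = 699 kg/hr


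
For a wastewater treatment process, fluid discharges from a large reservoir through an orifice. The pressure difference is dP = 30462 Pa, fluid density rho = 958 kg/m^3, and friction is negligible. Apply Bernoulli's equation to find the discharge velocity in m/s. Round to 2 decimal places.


v = sqrt(2*dP/rho)
v = sqrt(2*30462/958)
v = sqrt(63.59499)
v = 7.97 m/s


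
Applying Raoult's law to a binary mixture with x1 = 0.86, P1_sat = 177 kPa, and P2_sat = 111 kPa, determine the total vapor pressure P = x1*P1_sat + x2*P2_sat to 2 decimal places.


P = x1*P1_sat + x2*P2_sat
x2 = 1 - x1 = 1 - 0.86 = 0.14
P = 0.86*177 + 0.14*111
P = 152.22 + 15.54
P = 167.76 kPa


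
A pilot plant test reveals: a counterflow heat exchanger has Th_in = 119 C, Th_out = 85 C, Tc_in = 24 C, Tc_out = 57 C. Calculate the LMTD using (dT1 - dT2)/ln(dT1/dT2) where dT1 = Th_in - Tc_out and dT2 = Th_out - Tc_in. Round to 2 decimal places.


dT1 = Th_in - Tc_out = 119 - 57 = 62
dT2 = Th_out - Tc_in = 85 - 24 = 61
LMTD = (dT1 - dT2) / ln(dT1/dT2)
LMTD = (62 - 61) / ln(62/61)
LMTD = 61.50 K


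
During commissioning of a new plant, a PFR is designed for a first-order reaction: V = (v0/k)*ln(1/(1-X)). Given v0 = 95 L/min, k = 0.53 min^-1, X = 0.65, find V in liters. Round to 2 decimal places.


V = (v0/k) * ln(1/(1-X))
V = (95/0.53) * ln(1/(1-0.65))
V = 179.245283 * ln(2.857143)
V = 179.245283 * 1.049822
V = 188.18 L


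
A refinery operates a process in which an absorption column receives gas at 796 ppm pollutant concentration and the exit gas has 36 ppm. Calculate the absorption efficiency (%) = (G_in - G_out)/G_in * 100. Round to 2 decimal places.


Efficiency = (G_in - G_out) / G_in * 100%
Efficiency = (796 - 36) / 796 * 100
Efficiency = 760 / 796 * 100
Efficiency = 95.48%


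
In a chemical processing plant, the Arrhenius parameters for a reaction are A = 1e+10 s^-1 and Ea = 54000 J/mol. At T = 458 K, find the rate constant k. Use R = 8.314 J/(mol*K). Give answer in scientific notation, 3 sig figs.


k = A * exp(-Ea/(R*T))
k = 1e+10 * exp(-54000 / (8.314 * 458))
k = 1e+10 * exp(-14.181372)
k = 6.94e+03


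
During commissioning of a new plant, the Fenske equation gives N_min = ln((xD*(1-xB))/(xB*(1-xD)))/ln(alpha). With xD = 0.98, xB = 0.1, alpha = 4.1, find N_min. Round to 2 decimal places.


N_min = ln((xD*(1-xB))/(xB*(1-xD))) / ln(alpha)
Numerator inside ln: 0.882 / 0.002 = 441.0
ln(441.0) = 6.089045
ln(alpha) = ln(4.1) = 1.410987
N_min = 6.089045 / 1.410987 = 4.32


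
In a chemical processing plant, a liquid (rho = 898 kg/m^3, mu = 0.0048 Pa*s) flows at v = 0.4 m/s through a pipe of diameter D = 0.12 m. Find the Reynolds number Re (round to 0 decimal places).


Re = rho * v * D / mu
Re = 898 * 0.4 * 0.12 / 0.0048
Re = 43.104 / 0.0048
Re = 8980


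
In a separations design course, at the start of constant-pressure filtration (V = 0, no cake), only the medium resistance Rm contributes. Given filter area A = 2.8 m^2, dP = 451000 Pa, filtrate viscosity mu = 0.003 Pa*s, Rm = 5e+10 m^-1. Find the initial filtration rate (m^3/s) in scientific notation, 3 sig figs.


rate = A * dP / (mu * Rm)
rate = 2.8 * 451000 / (0.003 * 5e+10)
rate = 1262800.0 / 1.500e+08
rate = 8.42e-03 m^3/s


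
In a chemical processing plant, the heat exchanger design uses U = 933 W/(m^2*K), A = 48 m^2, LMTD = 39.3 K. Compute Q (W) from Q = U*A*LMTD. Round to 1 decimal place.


Q = U * A * LMTD
Q = 933 * 48 * 39.3
Q = 1760011.2 W


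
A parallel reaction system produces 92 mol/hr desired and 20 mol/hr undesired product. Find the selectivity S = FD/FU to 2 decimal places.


S = desired product rate / undesired product rate
S = 92 / 20
S = 4.60


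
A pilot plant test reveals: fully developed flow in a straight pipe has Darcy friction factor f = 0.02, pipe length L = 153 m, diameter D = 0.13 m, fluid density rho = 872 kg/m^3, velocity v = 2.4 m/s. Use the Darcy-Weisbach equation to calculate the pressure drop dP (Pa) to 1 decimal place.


dP = f * (L/D) * (rho*v^2/2)
dP = 0.02 * (153/0.13) * (872*2.4^2/2)
L/D = 1176.92307692
rho*v^2/2 = 872*5.76/2 = 2511.36
dP = 0.02 * 1176.92307692 * 2511.36
dP = 59113.6 Pa
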